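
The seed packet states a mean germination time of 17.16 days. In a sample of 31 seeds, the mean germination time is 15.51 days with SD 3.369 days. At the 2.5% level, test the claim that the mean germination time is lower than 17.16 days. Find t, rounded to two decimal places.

-2.73

H0: μ = 17.16; H1: μ < 17.16 (one-sample t-test, left-tailed).
t = (x̄ − μ₀)/(s/√n) = (15.51 − 17.16)/(3.369/√31) = -2.73
df = n − 1 = 30
p-value = P(T ≤ -2.73) ≈ 0.005
Since p ≈ 0.005 < α = 0.025, reject H0; the data support H1.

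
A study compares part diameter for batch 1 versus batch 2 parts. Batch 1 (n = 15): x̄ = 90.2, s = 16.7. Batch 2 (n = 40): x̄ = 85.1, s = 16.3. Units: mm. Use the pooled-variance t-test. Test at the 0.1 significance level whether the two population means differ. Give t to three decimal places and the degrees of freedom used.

Let group 1 = batch 1, group 2 = batch 2. H0: μ_1 = μ_2; H1: μ_1 ≠ μ_2 (two-sample pooled-variance t-test, two-sided).
s_p² = [(15−1)·16.7² + (40−1)·16.3²]/(15+40−2) = 269.177
t = (90.2 − 85.1)/√[269.177·(1/15 + 1/40)] = 1.027
df = n₁ + n₂ − 2 = 53
Two-sided p-value ≈ 0.309
Since p ≈ 0.309 > α = 0.1, fail to reject H0; the evidence is not statistically significant.

t = 1.027, df = 53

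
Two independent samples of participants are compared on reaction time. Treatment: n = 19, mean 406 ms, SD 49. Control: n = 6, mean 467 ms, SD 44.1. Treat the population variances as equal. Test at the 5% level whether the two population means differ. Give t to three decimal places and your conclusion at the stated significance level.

t = -2.715; reject H0

Let group 1 = treatment, group 2 = control. H0: μ_1 = μ_2; H1: μ_1 ≠ μ_2 (two-sample pooled-variance t-test, two-sided).
s_p² = [(19−1)·49² + (6−1)·44.1²]/(19+6−2) = 2301.83
t = (406 − 467)/√[2301.83·(1/19 + 1/6)] = -2.715
df = n₁ + n₂ − 2 = 23
Two-sided p-value ≈ 0.0123
Since p ≈ 0.0123 < α = 0.05, reject H0; the data support H1.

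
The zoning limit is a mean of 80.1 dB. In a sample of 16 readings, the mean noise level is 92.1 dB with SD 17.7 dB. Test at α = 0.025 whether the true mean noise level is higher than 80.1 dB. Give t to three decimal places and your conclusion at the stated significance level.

H0: μ = 80.1; H1: μ > 80.1 (one-sample t-test, right-tailed).
t = (x̄ − μ₀)/(s/√n) = (92.1 − 80.1)/(17.7/√16) = 2.712
df = n − 1 = 15
p-value = P(T ≥ 2.712) ≈ 0.0080
Since p ≈ 0.0080 < α = 0.025, reject H0; the data support H1.

t = 2.712; reject H0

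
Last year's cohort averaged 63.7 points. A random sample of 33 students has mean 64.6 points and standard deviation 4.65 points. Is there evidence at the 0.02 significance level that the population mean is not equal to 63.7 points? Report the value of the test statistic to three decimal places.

H0: μ = 63.7; H1: μ ≠ 63.7 (one-sample t-test, two-sided).
t = (x̄ − μ₀)/(s/√n) = (64.6 − 63.7)/(4.65/√33) = 1.112
df = n − 1 = 32
Two-sided p-value ≈ 0.2745
Since p ≈ 0.2745 > α = 0.02, fail to reject H0; the evidence is not statistically significant.

1.112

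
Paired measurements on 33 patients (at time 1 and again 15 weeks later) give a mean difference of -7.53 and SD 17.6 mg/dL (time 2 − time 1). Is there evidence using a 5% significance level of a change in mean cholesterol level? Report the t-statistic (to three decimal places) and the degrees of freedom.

t = -2.458, df = 32

H0: μ_d = 0; H1: μ_d ≠ 0 (paired t-test on the differences, two-sided).
t = d̄/(s_d/√n) = -7.53/(17.6/√33) = -2.458
df = n − 1 = 32
Two-sided p-value ≈ 0.020
Since p ≈ 0.020 < α = 0.05, reject H0; the data support H1.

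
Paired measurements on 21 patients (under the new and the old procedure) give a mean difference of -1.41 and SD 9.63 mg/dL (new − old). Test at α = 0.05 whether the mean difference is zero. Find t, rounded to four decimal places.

-0.6710

H0: μ_d = 0; H1: μ_d ≠ 0 (paired t-test on the differences, two-sided).
t = d̄/(s_d/√n) = -1.41/(9.63/√21) = -0.6710
df = n − 1 = 20
Two-sided p-value ≈ 0.5099
Since p ≈ 0.5099 > α = 0.05, fail to reject H0; the data do not provide sufficient evidence against H0.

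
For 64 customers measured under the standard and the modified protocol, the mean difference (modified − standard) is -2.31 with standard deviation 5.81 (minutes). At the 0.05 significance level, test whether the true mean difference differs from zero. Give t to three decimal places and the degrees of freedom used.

H0: μ_d = 0; H1: μ_d ≠ 0 (paired t-test on the differences, two-sided).
t = d̄/(s_d/√n) = -2.31/(5.81/√64) = -3.181
df = n − 1 = 63
Two-sided p-value ≈ 0.0023
Since p ≈ 0.0023 < α = 0.05, reject H0; the evidence is statistically significant.

t = -3.181, df = 63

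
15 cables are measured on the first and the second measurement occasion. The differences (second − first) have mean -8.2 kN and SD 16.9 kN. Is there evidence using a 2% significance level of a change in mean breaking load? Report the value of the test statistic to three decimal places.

-1.879

H0: μ_d = 0; H1: μ_d ≠ 0 (paired t-test on the differences, two-sided).
t = d̄/(s_d/√n) = -8.2/(16.9/√15) = -1.879
df = n − 1 = 14
Two-sided p-value ≈ 0.081
Since p ≈ 0.081 > α = 0.02, fail to reject H0; the data do not provide sufficient evidence against H0.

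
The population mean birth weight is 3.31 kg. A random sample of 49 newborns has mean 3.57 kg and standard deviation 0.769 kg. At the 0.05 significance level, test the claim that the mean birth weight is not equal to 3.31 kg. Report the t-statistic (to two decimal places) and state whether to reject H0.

t = 2.37; reject H0

H0: μ = 3.31; H1: μ ≠ 3.31 (one-sample t-test, two-sided).
t = (x̄ − μ₀)/(s/√n) = (3.57 − 3.31)/(0.769/√49) = 2.37
df = n − 1 = 48
Two-sided p-value ≈ 0.022
Since p ≈ 0.022 < α = 0.05, reject H0; the data support H1.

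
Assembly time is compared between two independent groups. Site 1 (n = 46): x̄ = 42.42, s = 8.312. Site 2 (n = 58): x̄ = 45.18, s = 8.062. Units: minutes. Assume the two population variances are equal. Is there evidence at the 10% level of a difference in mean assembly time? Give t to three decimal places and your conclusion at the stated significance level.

Let group 1 = site 1, group 2 = site 2. H0: μ_1 = μ_2; H1: μ_1 ≠ μ_2 (two-sample pooled-variance t-test, two-sided).
s_p² = [(46−1)·8.312² + (58−1)·8.062²]/(46+58−2) = 66.8018
t = (42.42 − 45.18)/√[66.8018·(1/46 + 1/58)] = -1.710
df = n₁ + n₂ − 2 = 102
Two-sided p-value ≈ 0.090
Since p ≈ 0.090 < α = 0.1, reject H0; the evidence is statistically significant.

t = -1.710; reject H0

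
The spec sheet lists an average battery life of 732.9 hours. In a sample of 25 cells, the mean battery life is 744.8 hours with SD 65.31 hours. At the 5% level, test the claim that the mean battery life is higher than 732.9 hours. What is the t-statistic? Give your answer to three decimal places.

0.911

H0: μ = 732.9; H1: μ > 732.9 (one-sample t-test, right-tailed).
t = (x̄ − μ₀)/(s/√n) = (744.8 − 732.9)/(65.31/√25) = 0.911
df = n − 1 = 24
p-value = P(T ≥ 0.911) ≈ 0.1857
Since p ≈ 0.1857 > α = 0.05, fail to reject H0; the data do not provide sufficient evidence against H0.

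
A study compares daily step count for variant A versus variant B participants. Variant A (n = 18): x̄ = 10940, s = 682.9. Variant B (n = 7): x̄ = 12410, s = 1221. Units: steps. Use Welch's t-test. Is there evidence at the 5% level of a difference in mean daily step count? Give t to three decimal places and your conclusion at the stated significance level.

Let group 1 = variant A, group 2 = variant B. H0: μ_1 = μ_2; H1: μ_1 ≠ μ_2 (Welch's two-sample t-test, two-sided).
t = (x̄_1 − x̄_2)/√(s_1²/n_1 + s_2²/n_2) = (10940 − 12410)/√(682.9²/18 + 1221²/7) = -3.008
Welch–Satterthwaite df ≈ 7.51
Two-sided p-value ≈ 0.018
Since p ≈ 0.018 < α = 0.05, reject H0; the data support H1.

t = -3.008; reject H0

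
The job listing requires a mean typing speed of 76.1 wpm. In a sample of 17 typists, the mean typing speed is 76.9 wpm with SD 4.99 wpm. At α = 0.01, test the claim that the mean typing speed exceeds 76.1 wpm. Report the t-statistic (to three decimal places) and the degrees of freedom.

t = 0.661, df = 16

H0: μ = 76.1; H1: μ > 76.1 (one-sample t-test, right-tailed).
t = (x̄ − μ₀)/(s/√n) = (76.9 − 76.1)/(4.99/√17) = 0.661
df = n − 1 = 16
p-value = P(T ≥ 0.661) ≈ 0.2590
Since p ≈ 0.2590 > α = 0.01, fail to reject H0; the data do not provide sufficient evidence against H0.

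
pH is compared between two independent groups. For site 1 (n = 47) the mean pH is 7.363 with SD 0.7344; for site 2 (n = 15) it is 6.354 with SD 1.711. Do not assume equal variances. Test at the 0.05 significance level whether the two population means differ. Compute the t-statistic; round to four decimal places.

Let group 1 = site 1, group 2 = site 2. H0: μ_1 = μ_2; H1: μ_1 ≠ μ_2 (Welch's two-sample t-test, two-sided).
t = (x̄_1 − x̄_2)/√(s_1²/n_1 + s_2²/n_2) = (7.363 − 6.354)/√(0.7344²/47 + 1.711²/15) = 2.2196
Welch–Satterthwaite df ≈ 15.68
Two-sided p-value ≈ 0.0416
Since p ≈ 0.0416 < α = 0.05, reject H0; the data support H1.

2.2196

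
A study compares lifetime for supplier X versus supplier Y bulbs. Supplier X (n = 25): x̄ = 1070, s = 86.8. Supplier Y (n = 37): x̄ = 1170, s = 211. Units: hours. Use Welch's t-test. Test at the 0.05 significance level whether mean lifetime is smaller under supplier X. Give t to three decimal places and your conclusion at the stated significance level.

Let group 1 = supplier X, group 2 = supplier Y. H0: μ_1 = μ_2; H1: μ_1 < μ_2 (Welch's two-sample t-test, left-tailed).
t = (x̄_1 − x̄_2)/√(s_1²/n_1 + s_2²/n_2) = (1070 − 1170)/√(86.8²/25 + 211²/37) = -2.578
Welch–Satterthwaite df ≈ 51.45
p-value = P(T ≤ -2.578) ≈ 0.0064
Since p ≈ 0.0064 < α = 0.05, reject H0; the data support H1.

t = -2.578; reject H0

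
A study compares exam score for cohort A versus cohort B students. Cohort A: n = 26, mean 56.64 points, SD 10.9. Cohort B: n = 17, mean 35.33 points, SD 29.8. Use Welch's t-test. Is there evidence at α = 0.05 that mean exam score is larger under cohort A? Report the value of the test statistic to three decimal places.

2.827

Let group 1 = cohort A, group 2 = cohort B. H0: μ_1 = μ_2; H1: μ_1 > μ_2 (Welch's two-sample t-test, right-tailed).
t = (x̄_1 − x̄_2)/√(s_1²/n_1 + s_2²/n_2) = (56.64 − 35.33)/√(10.9²/26 + 29.8²/17) = 2.827
Welch–Satterthwaite df ≈ 18.83
p-value = P(T ≥ 2.827) ≈ 0.0054
Since p ≈ 0.0054 < α = 0.05, reject H0; the data support H1.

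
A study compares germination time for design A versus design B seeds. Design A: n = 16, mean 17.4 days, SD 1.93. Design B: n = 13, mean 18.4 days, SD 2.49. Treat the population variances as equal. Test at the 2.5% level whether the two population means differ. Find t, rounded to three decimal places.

-1.219

Let group 1 = design A, group 2 = design B. H0: μ_1 = μ_2; H1: μ_1 ≠ μ_2 (two-sample pooled-variance t-test, two-sided).
s_p² = [(16−1)·1.93² + (13−1)·2.49²]/(16+13−2) = 4.82499
t = (17.4 − 18.4)/√[4.82499·(1/16 + 1/13)] = -1.219
df = n₁ + n₂ − 2 = 27
Two-sided p-value ≈ 0.233
Since p ≈ 0.233 > α = 0.025, fail to reject H0; the evidence is not statistically significant.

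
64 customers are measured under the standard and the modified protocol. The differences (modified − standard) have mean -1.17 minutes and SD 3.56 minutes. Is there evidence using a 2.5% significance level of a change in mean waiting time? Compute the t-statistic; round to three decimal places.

H0: μ_d = 0; H1: μ_d ≠ 0 (paired t-test on the differences, two-sided).
t = d̄/(s_d/√n) = -1.17/(3.56/√64) = -2.629
df = n − 1 = 63
Two-sided p-value ≈ 0.011
Since p ≈ 0.011 < α = 0.025, reject H0; the data support H1.

-2.629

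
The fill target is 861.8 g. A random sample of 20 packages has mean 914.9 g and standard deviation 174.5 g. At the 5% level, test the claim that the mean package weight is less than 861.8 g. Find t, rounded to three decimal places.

H0: μ = 861.8; H1: μ < 861.8 (one-sample t-test, left-tailed).
t = (x̄ − μ₀)/(s/√n) = (914.9 − 861.8)/(174.5/√20) = 1.361
df = n − 1 = 19
p-value = P(T ≤ 1.361) ≈ 0.905
Since p ≈ 0.905 > α = 0.05, fail to reject H0; the data do not provide sufficient evidence against H0.

1.361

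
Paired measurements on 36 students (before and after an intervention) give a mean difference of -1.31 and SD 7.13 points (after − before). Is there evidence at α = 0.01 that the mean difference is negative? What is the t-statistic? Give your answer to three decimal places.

-1.102

H0: μ_d = 0; H1: μ_d < 0 (paired t-test on the differences, left-tailed).
t = d̄/(s_d/√n) = -1.31/(7.13/√36) = -1.102
df = n − 1 = 35
p-value = P(T ≤ -1.102) ≈ 0.139
Since p ≈ 0.139 > α = 0.01, fail to reject H0; the data do not provide sufficient evidence against H0.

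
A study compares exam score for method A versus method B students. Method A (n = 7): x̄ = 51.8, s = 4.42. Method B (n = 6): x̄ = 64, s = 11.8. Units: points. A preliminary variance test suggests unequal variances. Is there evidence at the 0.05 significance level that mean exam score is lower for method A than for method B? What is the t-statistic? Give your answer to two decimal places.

Let group 1 = method A, group 2 = method B. H0: μ_1 = μ_2; H1: μ_1 < μ_2 (Welch's two-sample t-test, left-tailed).
t = (x̄_1 − x̄_2)/√(s_1²/n_1 + s_2²/n_2) = (51.8 − 64)/√(4.42²/7 + 11.8²/6) = -2.39
Welch–Satterthwaite df ≈ 6.20
p-value = P(T ≤ -2.39) ≈ 0.026
Since p ≈ 0.026 < α = 0.05, reject H0; the evidence is statistically significant.

-2.39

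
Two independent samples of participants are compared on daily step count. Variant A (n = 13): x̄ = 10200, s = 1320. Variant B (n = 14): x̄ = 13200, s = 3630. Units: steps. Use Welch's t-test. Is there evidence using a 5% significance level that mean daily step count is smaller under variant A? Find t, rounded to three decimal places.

Let group 1 = variant A, group 2 = variant B. H0: μ_1 = μ_2; H1: μ_1 < μ_2 (Welch's two-sample t-test, left-tailed).
t = (x̄_1 − x̄_2)/√(s_1²/n_1 + s_2²/n_2) = (10200 − 13200)/√(1320²/13 + 3630²/14) = -2.893
Welch–Satterthwaite df ≈ 16.60
p-value = P(T ≤ -2.893) ≈ 0.005
Since p ≈ 0.005 < α = 0.05, reject H0; the data support H1.

-2.893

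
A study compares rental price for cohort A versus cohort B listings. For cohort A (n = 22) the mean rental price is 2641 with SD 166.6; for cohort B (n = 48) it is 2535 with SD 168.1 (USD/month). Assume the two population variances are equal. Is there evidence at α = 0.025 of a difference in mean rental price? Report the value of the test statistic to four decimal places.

Let group 1 = cohort A, group 2 = cohort B. H0: μ_1 = μ_2; H1: μ_1 ≠ μ_2 (two-sample pooled-variance t-test, two-sided).
s_p² = [(22−1)·166.6² + (48−1)·168.1²]/(22+48−2) = 28102.6
t = (2641 − 2535)/√[28102.6·(1/22 + 1/48)] = 2.4559
df = n₁ + n₂ − 2 = 68
Two-sided p-value ≈ 0.017
Since p ≈ 0.017 < α = 0.025, reject H0; the evidence is statistically significant.

2.4559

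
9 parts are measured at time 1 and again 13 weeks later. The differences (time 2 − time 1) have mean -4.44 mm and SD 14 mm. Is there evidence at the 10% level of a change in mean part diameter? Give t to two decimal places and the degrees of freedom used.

t = -0.95, df = 8

H0: μ_d = 0; H1: μ_d ≠ 0 (paired t-test on the differences, two-sided).
t = d̄/(s_d/√n) = -4.44/(14/√9) = -0.95
df = n − 1 = 8
Two-sided p-value ≈ 0.369
Since p ≈ 0.369 > α = 0.1, fail to reject H0; the evidence is not statistically significant.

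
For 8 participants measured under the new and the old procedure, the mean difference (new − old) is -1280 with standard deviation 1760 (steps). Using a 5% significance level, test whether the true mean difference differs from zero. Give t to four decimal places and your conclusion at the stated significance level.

t = -2.0570; fail to reject H0

H0: μ_d = 0; H1: μ_d ≠ 0 (paired t-test on the differences, two-sided).
t = d̄/(s_d/√n) = -1280/(1760/√8) = -2.0570
df = n − 1 = 7
Two-sided p-value ≈ 0.0787
Since p ≈ 0.0787 > α = 0.05, fail to reject H0; the evidence is not statistically significant.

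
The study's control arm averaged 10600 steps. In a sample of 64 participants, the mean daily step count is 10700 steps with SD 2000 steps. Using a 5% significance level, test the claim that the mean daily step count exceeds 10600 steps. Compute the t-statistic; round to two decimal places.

H0: μ = 10600; H1: μ > 10600 (one-sample t-test, right-tailed).
t = (x̄ − μ₀)/(s/√n) = (10700 − 10600)/(2000/√64) = 0.40
df = n − 1 = 63
p-value = P(T ≥ 0.40) ≈ 0.345
Since p ≈ 0.345 > α = 0.05, fail to reject H0; the data do not provide sufficient evidence against H0.

0.40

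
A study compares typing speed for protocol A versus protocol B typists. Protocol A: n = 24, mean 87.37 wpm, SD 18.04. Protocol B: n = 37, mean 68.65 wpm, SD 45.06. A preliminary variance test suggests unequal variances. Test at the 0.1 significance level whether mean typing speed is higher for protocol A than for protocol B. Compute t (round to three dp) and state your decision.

Let group 1 = protocol A, group 2 = protocol B. H0: μ_1 = μ_2; H1: μ_1 > μ_2 (Welch's two-sample t-test, right-tailed).
t = (x̄_1 − x̄_2)/√(s_1²/n_1 + s_2²/n_2) = (87.37 − 68.65)/√(18.04²/24 + 45.06²/37) = 2.263
Welch–Satterthwaite df ≈ 51.11
p-value = P(T ≥ 2.263) ≈ 0.0140
Since p ≈ 0.0140 < α = 0.1, reject H0; the evidence is statistically significant.

t = 2.263; reject H0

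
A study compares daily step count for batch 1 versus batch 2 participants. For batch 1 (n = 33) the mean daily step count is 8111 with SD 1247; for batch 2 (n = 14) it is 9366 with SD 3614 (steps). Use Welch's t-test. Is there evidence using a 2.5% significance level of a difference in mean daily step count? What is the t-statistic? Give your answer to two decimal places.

-1.27

Let group 1 = batch 1, group 2 = batch 2. H0: μ_1 = μ_2; H1: μ_1 ≠ μ_2 (Welch's two-sample t-test, two-sided).
t = (x̄_1 − x̄_2)/√(s_1²/n_1 + s_2²/n_2) = (8111 − 9366)/√(1247²/33 + 3614²/14) = -1.27
Welch–Satterthwaite df ≈ 14.33
Two-sided p-value ≈ 0.2251
Since p ≈ 0.2251 > α = 0.025, fail to reject H0; the evidence is not statistically significant.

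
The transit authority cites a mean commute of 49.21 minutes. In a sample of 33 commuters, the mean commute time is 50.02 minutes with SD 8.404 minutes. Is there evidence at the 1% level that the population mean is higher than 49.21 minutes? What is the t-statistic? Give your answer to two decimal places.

H0: μ = 49.21; H1: μ > 49.21 (one-sample t-test, right-tailed).
t = (x̄ − μ₀)/(s/√n) = (50.02 − 49.21)/(8.404/√33) = 0.55
df = n − 1 = 32
p-value = P(T ≥ 0.55) ≈ 0.292
Since p ≈ 0.292 > α = 0.01, fail to reject H0; the data do not provide sufficient evidence against H0.

0.55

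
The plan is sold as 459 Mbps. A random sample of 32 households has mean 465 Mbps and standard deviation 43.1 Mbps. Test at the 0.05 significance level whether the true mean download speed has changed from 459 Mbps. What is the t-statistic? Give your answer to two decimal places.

0.79

H0: μ = 459; H1: μ ≠ 459 (one-sample t-test, two-sided).
t = (x̄ − μ₀)/(s/√n) = (465 − 459)/(43.1/√32) = 0.79
df = n − 1 = 31
Two-sided p-value ≈ 0.4370
Since p ≈ 0.4370 > α = 0.05, fail to reject H0; the data do not provide sufficient evidence against H0.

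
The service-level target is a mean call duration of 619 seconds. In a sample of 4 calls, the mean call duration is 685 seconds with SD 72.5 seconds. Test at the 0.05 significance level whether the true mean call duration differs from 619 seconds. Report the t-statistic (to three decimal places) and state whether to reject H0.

H0: μ = 619; H1: μ ≠ 619 (one-sample t-test, two-sided).
t = (x̄ − μ₀)/(s/√n) = (685 − 619)/(72.5/√4) = 1.821
df = n − 1 = 3
Two-sided p-value ≈ 0.1662
Since p ≈ 0.1662 > α = 0.05, fail to reject H0; the evidence is not statistically significant.

t = 1.821; fail to reject H0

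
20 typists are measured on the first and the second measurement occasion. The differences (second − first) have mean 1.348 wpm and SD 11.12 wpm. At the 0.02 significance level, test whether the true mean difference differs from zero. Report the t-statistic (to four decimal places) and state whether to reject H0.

H0: μ_d = 0; H1: μ_d ≠ 0 (paired t-test on the differences, two-sided).
t = d̄/(s_d/√n) = 1.348/(11.12/√20) = 0.5421
df = n − 1 = 19
Two-sided p-value ≈ 0.5940
Since p ≈ 0.5940 > α = 0.02, fail to reject H0; the data do not provide sufficient evidence against H0.

t = 0.5421; fail to reject H0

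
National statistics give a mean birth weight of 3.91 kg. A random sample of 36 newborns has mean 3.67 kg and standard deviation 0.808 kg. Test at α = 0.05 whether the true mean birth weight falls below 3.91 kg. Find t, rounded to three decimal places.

H0: μ = 3.91; H1: μ < 3.91 (one-sample t-test, left-tailed).
t = (x̄ − μ₀)/(s/√n) = (3.67 − 3.91)/(0.808/√36) = -1.782
df = n − 1 = 35
p-value = P(T ≤ -1.782) ≈ 0.042
Since p ≈ 0.042 < α = 0.05, reject H0; the evidence is statistically significant.

-1.782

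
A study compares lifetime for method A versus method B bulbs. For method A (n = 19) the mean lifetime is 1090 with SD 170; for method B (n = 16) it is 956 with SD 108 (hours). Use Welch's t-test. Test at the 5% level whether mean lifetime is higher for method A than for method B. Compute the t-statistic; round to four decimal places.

Let group 1 = method A, group 2 = method B. H0: μ_1 = μ_2; H1: μ_1 > μ_2 (Welch's two-sample t-test, right-tailed).
t = (x̄_1 − x̄_2)/√(s_1²/n_1 + s_2²/n_2) = (1090 − 956)/√(170²/19 + 108²/16) = 2.8249
Welch–Satterthwaite df ≈ 30.88
p-value = P(T ≥ 2.8249) ≈ 0.0041
Since p ≈ 0.0041 < α = 0.05, reject H0; the data support H1.

2.8249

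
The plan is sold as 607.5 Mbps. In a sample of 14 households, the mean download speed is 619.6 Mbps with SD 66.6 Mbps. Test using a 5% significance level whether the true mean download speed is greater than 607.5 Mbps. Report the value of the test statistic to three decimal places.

0.680

H0: μ = 607.5; H1: μ > 607.5 (one-sample t-test, right-tailed).
t = (x̄ − μ₀)/(s/√n) = (619.6 − 607.5)/(66.6/√14) = 0.680
df = n − 1 = 13
p-value = P(T ≥ 0.680) ≈ 0.2543
Since p ≈ 0.2543 > α = 0.05, fail to reject H0; the data do not provide sufficient evidence against H0.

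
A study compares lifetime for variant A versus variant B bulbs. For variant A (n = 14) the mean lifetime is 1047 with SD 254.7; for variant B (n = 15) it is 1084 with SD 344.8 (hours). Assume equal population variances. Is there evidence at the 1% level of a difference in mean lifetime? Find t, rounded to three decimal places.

Let group 1 = variant A, group 2 = variant B. H0: μ_1 = μ_2; H1: μ_1 ≠ μ_2 (two-sample pooled-variance t-test, two-sided).
s_p² = [(14−1)·254.7² + (15−1)·344.8²]/(14+15−2) = 92879.8
t = (1047 − 1084)/√[92879.8·(1/14 + 1/15)] = -0.327
df = n₁ + n₂ − 2 = 27
Two-sided p-value ≈ 0.7464
Since p ≈ 0.7464 > α = 0.01, fail to reject H0; the data do not provide sufficient evidence against H0.

-0.327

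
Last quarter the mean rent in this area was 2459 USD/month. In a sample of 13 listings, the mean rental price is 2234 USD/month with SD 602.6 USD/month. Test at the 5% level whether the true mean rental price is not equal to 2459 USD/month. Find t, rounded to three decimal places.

H0: μ = 2459; H1: μ ≠ 2459 (one-sample t-test, two-sided).
t = (x̄ − μ₀)/(s/√n) = (2234 − 2459)/(602.6/√13) = -1.346
df = n − 1 = 12
Two-sided p-value ≈ 0.2031
Since p ≈ 0.2031 > α = 0.05, fail to reject H0; the evidence is not statistically significant.

-1.346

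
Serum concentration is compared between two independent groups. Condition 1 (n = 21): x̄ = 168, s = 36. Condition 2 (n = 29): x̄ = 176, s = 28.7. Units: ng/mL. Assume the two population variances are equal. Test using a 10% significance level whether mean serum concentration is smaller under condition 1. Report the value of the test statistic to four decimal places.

Let group 1 = condition 1, group 2 = condition 2. H0: μ_1 = μ_2; H1: μ_1 < μ_2 (two-sample pooled-variance t-test, left-tailed).
s_p² = [(21−1)·36² + (29−1)·28.7²]/(21+29−2) = 1020.49
t = (168 − 176)/√[1020.49·(1/21 + 1/29)] = -0.8740
df = n₁ + n₂ − 2 = 48
p-value = P(T ≤ -0.8740) ≈ 0.1932
Since p ≈ 0.1932 > α = 0.1, fail to reject H0; the evidence is not statistically significant.

-0.8740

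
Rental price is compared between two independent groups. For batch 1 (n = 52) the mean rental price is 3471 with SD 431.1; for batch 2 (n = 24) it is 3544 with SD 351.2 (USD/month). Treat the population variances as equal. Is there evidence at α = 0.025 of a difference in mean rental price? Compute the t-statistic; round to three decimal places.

-0.725

Let group 1 = batch 1, group 2 = batch 2. H0: μ_1 = μ_2; H1: μ_1 ≠ μ_2 (two-sample pooled-variance t-test, two-sided).
s_p² = [(52−1)·431.1² + (24−1)·351.2²]/(52+24−2) = 166420
t = (3471 − 3544)/√[166420·(1/52 + 1/24)] = -0.725
df = n₁ + n₂ − 2 = 74
Two-sided p-value ≈ 0.471
Since p ≈ 0.471 > α = 0.025, fail to reject H0; the evidence is not statistically significant.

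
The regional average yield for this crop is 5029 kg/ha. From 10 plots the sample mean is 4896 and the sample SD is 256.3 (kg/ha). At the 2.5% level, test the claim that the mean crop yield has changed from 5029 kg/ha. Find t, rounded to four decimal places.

H0: μ = 5029; H1: μ ≠ 5029 (one-sample t-test, two-sided).
t = (x̄ − μ₀)/(s/√n) = (4896 − 5029)/(256.3/√10) = -1.6410
df = n − 1 = 9
Two-sided p-value ≈ 0.1352
Since p ≈ 0.1352 > α = 0.025, fail to reject H0; the data do not provide sufficient evidence against H0.

-1.6410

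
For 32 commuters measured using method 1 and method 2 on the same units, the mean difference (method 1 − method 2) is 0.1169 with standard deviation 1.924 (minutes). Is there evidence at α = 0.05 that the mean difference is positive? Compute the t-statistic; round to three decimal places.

H0: μ_d = 0; H1: μ_d > 0 (paired t-test on the differences, right-tailed).
t = d̄/(s_d/√n) = 0.1169/(1.924/√32) = 0.344
df = n − 1 = 31
p-value = P(T ≥ 0.344) ≈ 0.3667
Since p ≈ 0.3667 > α = 0.05, fail to reject H0; the data do not provide sufficient evidence against H0.

0.344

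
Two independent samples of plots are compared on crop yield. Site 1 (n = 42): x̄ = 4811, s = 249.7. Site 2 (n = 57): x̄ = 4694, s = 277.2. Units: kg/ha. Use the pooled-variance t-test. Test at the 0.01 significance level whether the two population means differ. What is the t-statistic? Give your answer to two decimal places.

2.16

Let group 1 = site 1, group 2 = site 2. H0: μ_1 = μ_2; H1: μ_1 ≠ μ_2 (two-sample pooled-variance t-test, two-sided).
s_p² = [(42−1)·249.7² + (57−1)·277.2²]/(42+57−2) = 70715.3
t = (4811 − 4694)/√[70715.3·(1/42 + 1/57)] = 2.16
df = n₁ + n₂ − 2 = 97
Two-sided p-value ≈ 0.033
Since p ≈ 0.033 > α = 0.01, fail to reject H0; the evidence is not statistically significant.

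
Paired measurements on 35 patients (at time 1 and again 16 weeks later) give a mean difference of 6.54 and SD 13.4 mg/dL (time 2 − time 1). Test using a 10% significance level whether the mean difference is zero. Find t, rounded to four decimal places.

H0: μ_d = 0; H1: μ_d ≠ 0 (paired t-test on the differences, two-sided).
t = d̄/(s_d/√n) = 6.54/(13.4/√35) = 2.8874
df = n − 1 = 34
Two-sided p-value ≈ 0.0067
Since p ≈ 0.0067 < α = 0.1, reject H0; the evidence is statistically significant.

2.8874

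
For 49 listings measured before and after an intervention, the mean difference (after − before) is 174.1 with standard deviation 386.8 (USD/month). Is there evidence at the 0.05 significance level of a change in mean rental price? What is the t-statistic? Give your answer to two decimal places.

H0: μ_d = 0; H1: μ_d ≠ 0 (paired t-test on the differences, two-sided).
t = d̄/(s_d/√n) = 174.1/(386.8/√49) = 3.15
df = n − 1 = 48
Two-sided p-value ≈ 0.003
Since p ≈ 0.003 < α = 0.05, reject H0; the evidence is statistically significant.

3.15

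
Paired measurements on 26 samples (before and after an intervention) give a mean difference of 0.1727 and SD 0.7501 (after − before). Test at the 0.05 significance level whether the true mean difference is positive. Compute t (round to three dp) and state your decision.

H0: μ_d = 0; H1: μ_d > 0 (paired t-test on the differences, right-tailed).
t = d̄/(s_d/√n) = 0.1727/(0.7501/√26) = 1.174
df = n − 1 = 25
p-value = P(T ≥ 1.174) ≈ 0.1257
Since p ≈ 0.1257 > α = 0.05, fail to reject H0; the data do not provide sufficient evidence against H0.

t = 1.174; fail to reject H0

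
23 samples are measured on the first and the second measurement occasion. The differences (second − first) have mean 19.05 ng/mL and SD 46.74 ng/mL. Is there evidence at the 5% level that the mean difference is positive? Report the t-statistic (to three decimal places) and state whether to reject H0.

H0: μ_d = 0; H1: μ_d > 0 (paired t-test on the differences, right-tailed).
t = d̄/(s_d/√n) = 19.05/(46.74/√23) = 1.955
df = n − 1 = 22
p-value = P(T ≥ 1.955) ≈ 0.0317
Since p ≈ 0.0317 < α = 0.05, reject H0; the evidence is statistically significant.

t = 1.955; reject H0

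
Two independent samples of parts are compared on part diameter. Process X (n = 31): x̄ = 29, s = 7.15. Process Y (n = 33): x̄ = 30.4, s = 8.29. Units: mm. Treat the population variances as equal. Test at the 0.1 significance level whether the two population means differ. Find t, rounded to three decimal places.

Let group 1 = process X, group 2 = process Y. H0: μ_1 = μ_2; H1: μ_1 ≠ μ_2 (two-sample pooled-variance t-test, two-sided).
s_p² = [(31−1)·7.15² + (33−1)·8.29²]/(31+33−2) = 60.2072
t = (29 − 30.4)/√[60.2072·(1/31 + 1/33)] = -0.721
df = n₁ + n₂ − 2 = 62
Two-sided p-value ≈ 0.4734
Since p ≈ 0.4734 > α = 0.1, fail to reject H0; the evidence is not statistically significant.

-0.721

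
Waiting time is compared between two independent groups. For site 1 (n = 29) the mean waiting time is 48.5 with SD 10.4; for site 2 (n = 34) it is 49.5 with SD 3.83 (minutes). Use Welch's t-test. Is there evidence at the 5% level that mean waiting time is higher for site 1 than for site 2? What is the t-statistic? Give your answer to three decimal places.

Let group 1 = site 1, group 2 = site 2. H0: μ_1 = μ_2; H1: μ_1 > μ_2 (Welch's two-sample t-test, right-tailed).
t = (x̄_1 − x̄_2)/√(s_1²/n_1 + s_2²/n_2) = (48.5 − 49.5)/√(10.4²/29 + 3.83²/34) = -0.490
Welch–Satterthwaite df ≈ 34.46
p-value = P(T ≥ -0.490) ≈ 0.6865
Since p ≈ 0.6865 > α = 0.05, fail to reject H0; the evidence is not statistically significant.

-0.490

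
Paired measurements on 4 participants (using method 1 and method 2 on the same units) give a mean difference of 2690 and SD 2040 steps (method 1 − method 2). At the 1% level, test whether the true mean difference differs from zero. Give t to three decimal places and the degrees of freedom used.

t = 2.637, df = 3

H0: μ_d = 0; H1: μ_d ≠ 0 (paired t-test on the differences, two-sided).
t = d̄/(s_d/√n) = 2690/(2040/√4) = 2.637
df = n − 1 = 3
Two-sided p-value ≈ 0.078
Since p ≈ 0.078 > α = 0.01, fail to reject H0; the evidence is not statistically significant.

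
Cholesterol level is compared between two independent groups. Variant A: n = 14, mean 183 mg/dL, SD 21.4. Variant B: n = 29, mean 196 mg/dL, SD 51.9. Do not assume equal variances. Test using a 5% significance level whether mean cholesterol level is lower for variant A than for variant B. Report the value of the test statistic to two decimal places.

Let group 1 = variant A, group 2 = variant B. H0: μ_1 = μ_2; H1: μ_1 < μ_2 (Welch's two-sample t-test, left-tailed).
t = (x̄_1 − x̄_2)/√(s_1²/n_1 + s_2²/n_2) = (183 − 196)/√(21.4²/14 + 51.9²/29) = -1.16
Welch–Satterthwaite df ≈ 40.40
p-value = P(T ≤ -1.16) ≈ 0.1264
Since p ≈ 0.1264 > α = 0.05, fail to reject H0; the data do not provide sufficient evidence against H0.

-1.16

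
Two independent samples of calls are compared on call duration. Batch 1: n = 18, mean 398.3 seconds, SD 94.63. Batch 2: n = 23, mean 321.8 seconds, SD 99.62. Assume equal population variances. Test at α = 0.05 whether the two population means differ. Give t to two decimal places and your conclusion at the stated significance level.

t = 2.49; reject H0

Let group 1 = batch 1, group 2 = batch 2. H0: μ_1 = μ_2; H1: μ_1 ≠ μ_2 (two-sample pooled-variance t-test, two-sided).
s_p² = [(18−1)·94.63² + (23−1)·99.62²]/(18+23−2) = 9501.63
t = (398.3 − 321.8)/√[9501.63·(1/18 + 1/23)] = 2.49
df = n₁ + n₂ − 2 = 39
Two-sided p-value ≈ 0.017
Since p ≈ 0.017 < α = 0.05, reject H0; the data support H1.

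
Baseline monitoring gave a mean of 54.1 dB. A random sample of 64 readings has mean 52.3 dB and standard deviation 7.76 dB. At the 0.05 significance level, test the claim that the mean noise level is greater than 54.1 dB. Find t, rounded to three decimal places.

-1.856

H0: μ = 54.1; H1: μ > 54.1 (one-sample t-test, right-tailed).
t = (x̄ − μ₀)/(s/√n) = (52.3 − 54.1)/(7.76/√64) = -1.856
df = n − 1 = 63
p-value = P(T ≥ -1.856) ≈ 0.966
Since p ≈ 0.966 > α = 0.05, fail to reject H0; the data do not provide sufficient evidence against H0.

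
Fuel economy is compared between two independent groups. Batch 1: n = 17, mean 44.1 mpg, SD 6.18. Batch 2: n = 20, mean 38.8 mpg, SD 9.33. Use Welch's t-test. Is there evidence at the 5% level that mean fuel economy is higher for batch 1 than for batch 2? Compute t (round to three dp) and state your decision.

Let group 1 = batch 1, group 2 = batch 2. H0: μ_1 = μ_2; H1: μ_1 > μ_2 (Welch's two-sample t-test, right-tailed).
t = (x̄_1 − x̄_2)/√(s_1²/n_1 + s_2²/n_2) = (44.1 − 38.8)/√(6.18²/17 + 9.33²/20) = 2.063
Welch–Satterthwaite df ≈ 33.18
p-value = P(T ≥ 2.063) ≈ 0.0235
Since p ≈ 0.0235 < α = 0.05, reject H0; the data support H1.

t = 2.063; reject H0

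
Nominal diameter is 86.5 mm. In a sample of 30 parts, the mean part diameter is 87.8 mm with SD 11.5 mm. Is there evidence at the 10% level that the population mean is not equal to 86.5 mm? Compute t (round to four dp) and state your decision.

t = 0.6192; fail to reject H0

H0: μ = 86.5; H1: μ ≠ 86.5 (one-sample t-test, two-sided).
t = (x̄ − μ₀)/(s/√n) = (87.8 − 86.5)/(11.5/√30) = 0.6192
df = n − 1 = 29
Two-sided p-value ≈ 0.541
Since p ≈ 0.541 > α = 0.1, fail to reject H0; the evidence is not statistically significant.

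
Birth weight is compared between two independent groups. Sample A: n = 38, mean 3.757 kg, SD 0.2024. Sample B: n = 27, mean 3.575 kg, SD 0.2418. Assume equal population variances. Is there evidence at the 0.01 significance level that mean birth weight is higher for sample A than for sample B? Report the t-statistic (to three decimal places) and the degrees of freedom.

t = 3.294, df = 63

Let group 1 = sample A, group 2 = sample B. H0: μ_1 = μ_2; H1: μ_1 > μ_2 (two-sample pooled-variance t-test, right-tailed).
s_p² = [(38−1)·0.2024² + (27−1)·0.2418²]/(38+27−2) = 0.0481886
t = (3.757 − 3.575)/√[0.0481886·(1/38 + 1/27)] = 3.294
df = n₁ + n₂ − 2 = 63
p-value = P(T ≥ 3.294) ≈ 0.0008
Since p ≈ 0.0008 < α = 0.01, reject H0; the evidence is statistically significant.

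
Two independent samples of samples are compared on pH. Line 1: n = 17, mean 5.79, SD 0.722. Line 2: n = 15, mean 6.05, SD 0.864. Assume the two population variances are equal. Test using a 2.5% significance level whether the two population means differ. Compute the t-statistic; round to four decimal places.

Let group 1 = line 1, group 2 = line 2. H0: μ_1 = μ_2; H1: μ_1 ≠ μ_2 (two-sample pooled-variance t-test, two-sided).
s_p² = [(17−1)·0.722² + (15−1)·0.864²]/(17+15−2) = 0.626383
t = (5.79 − 6.05)/√[0.626383·(1/17 + 1/15)] = -0.9274
df = n₁ + n₂ − 2 = 30
Two-sided p-value ≈ 0.361
Since p ≈ 0.361 > α = 0.025, fail to reject H0; the data do not provide sufficient evidence against H0.

-0.9274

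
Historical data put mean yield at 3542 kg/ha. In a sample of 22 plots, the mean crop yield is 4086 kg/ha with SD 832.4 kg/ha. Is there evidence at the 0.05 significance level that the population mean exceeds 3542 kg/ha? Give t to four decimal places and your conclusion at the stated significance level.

t = 3.0653; reject H0

H0: μ = 3542; H1: μ > 3542 (one-sample t-test, right-tailed).
t = (x̄ − μ₀)/(s/√n) = (4086 − 3542)/(832.4/√22) = 3.0653
df = n − 1 = 21
p-value = P(T ≥ 3.0653) ≈ 0.0029
Since p ≈ 0.0029 < α = 0.05, reject H0; the evidence is statistically significant.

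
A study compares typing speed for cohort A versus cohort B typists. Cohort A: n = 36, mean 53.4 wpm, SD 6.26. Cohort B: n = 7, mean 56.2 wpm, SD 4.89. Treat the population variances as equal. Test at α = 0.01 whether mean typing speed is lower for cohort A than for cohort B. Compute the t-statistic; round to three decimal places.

Let group 1 = cohort A, group 2 = cohort B. H0: μ_1 = μ_2; H1: μ_1 < μ_2 (two-sample pooled-variance t-test, left-tailed).
s_p² = [(36−1)·6.26² + (7−1)·4.89²]/(36+7−2) = 36.9522
t = (53.4 − 56.2)/√[36.9522·(1/36 + 1/7)] = -1.115
df = n₁ + n₂ − 2 = 41
p-value = P(T ≤ -1.115) ≈ 0.136
Since p ≈ 0.136 > α = 0.01, fail to reject H0; the data do not provide sufficient evidence against H0.

-1.115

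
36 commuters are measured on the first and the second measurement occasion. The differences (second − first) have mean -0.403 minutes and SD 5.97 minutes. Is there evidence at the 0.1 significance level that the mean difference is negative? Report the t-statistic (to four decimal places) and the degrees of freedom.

t = -0.4050, df = 35

H0: μ_d = 0; H1: μ_d < 0 (paired t-test on the differences, left-tailed).
t = d̄/(s_d/√n) = -0.403/(5.97/√36) = -0.4050
df = n − 1 = 35
p-value = P(T ≤ -0.4050) ≈ 0.3440
Since p ≈ 0.3440 > α = 0.1, fail to reject H0; the evidence is not statistically significant.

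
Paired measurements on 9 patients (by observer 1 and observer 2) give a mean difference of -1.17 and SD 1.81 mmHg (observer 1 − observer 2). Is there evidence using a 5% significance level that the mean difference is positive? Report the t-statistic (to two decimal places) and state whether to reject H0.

t = -1.94; fail to reject H0

H0: μ_d = 0; H1: μ_d > 0 (paired t-test on the differences, right-tailed).
t = d̄/(s_d/√n) = -1.17/(1.81/√9) = -1.94
df = n − 1 = 8
p-value = P(T ≥ -1.94) ≈ 0.9558
Since p ≈ 0.9558 > α = 0.05, fail to reject H0; the evidence is not statistically significant.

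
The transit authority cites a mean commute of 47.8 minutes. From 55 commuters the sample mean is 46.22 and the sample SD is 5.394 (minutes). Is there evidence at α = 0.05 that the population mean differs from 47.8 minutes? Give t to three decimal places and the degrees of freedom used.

t = -2.172, df = 54

H0: μ = 47.8; H1: μ ≠ 47.8 (one-sample t-test, two-sided).
t = (x̄ − μ₀)/(s/√n) = (46.22 − 47.8)/(5.394/√55) = -2.172
df = n − 1 = 54
Two-sided p-value ≈ 0.034
Since p ≈ 0.034 < α = 0.05, reject H0; the evidence is statistically significant.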